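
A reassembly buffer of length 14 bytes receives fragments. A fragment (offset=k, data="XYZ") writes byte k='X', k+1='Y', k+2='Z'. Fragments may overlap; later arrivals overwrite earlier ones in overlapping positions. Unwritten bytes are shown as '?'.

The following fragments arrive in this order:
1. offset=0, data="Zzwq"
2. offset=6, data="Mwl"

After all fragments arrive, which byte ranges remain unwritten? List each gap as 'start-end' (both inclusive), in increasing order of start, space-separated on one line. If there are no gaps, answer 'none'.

Answer: 4-5 9-13

Derivation:
Fragment 1: offset=0 len=4
Fragment 2: offset=6 len=3
Gaps: 4-5 9-13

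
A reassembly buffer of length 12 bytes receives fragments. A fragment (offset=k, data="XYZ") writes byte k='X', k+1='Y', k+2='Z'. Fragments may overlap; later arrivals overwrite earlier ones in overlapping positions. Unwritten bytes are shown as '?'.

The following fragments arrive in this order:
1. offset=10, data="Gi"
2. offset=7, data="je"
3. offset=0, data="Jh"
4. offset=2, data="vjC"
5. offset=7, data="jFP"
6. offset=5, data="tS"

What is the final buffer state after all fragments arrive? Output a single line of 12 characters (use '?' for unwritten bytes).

Fragment 1: offset=10 data="Gi" -> buffer=??????????Gi
Fragment 2: offset=7 data="je" -> buffer=???????je?Gi
Fragment 3: offset=0 data="Jh" -> buffer=Jh?????je?Gi
Fragment 4: offset=2 data="vjC" -> buffer=JhvjC??je?Gi
Fragment 5: offset=7 data="jFP" -> buffer=JhvjC??jFPGi
Fragment 6: offset=5 data="tS" -> buffer=JhvjCtSjFPGi

Answer: JhvjCtSjFPGi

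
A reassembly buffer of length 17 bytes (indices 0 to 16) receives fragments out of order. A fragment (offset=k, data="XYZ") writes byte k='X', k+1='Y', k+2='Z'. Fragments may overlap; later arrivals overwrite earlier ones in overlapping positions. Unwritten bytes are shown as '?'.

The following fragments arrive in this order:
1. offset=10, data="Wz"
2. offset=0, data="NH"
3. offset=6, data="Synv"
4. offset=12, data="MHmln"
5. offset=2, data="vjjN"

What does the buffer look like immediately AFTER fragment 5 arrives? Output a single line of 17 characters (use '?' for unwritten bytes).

Answer: NHvjjNSynvWzMHmln

Derivation:
Fragment 1: offset=10 data="Wz" -> buffer=??????????Wz?????
Fragment 2: offset=0 data="NH" -> buffer=NH????????Wz?????
Fragment 3: offset=6 data="Synv" -> buffer=NH????SynvWz?????
Fragment 4: offset=12 data="MHmln" -> buffer=NH????SynvWzMHmln
Fragment 5: offset=2 data="vjjN" -> buffer=NHvjjNSynvWzMHmln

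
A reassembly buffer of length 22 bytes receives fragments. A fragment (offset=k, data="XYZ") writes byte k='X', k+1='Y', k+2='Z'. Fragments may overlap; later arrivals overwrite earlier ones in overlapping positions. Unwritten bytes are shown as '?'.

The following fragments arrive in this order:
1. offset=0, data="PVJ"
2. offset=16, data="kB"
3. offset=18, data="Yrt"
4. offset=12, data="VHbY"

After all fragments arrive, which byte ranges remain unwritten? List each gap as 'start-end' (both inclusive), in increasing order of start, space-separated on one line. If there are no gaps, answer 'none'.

Answer: 3-11 21-21

Derivation:
Fragment 1: offset=0 len=3
Fragment 2: offset=16 len=2
Fragment 3: offset=18 len=3
Fragment 4: offset=12 len=4
Gaps: 3-11 21-21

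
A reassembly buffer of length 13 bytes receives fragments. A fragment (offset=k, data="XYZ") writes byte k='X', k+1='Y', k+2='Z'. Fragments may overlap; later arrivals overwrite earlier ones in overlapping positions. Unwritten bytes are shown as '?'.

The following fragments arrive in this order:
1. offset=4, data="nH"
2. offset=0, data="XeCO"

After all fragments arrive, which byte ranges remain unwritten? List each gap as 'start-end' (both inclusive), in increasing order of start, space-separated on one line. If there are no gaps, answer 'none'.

Fragment 1: offset=4 len=2
Fragment 2: offset=0 len=4
Gaps: 6-12

Answer: 6-12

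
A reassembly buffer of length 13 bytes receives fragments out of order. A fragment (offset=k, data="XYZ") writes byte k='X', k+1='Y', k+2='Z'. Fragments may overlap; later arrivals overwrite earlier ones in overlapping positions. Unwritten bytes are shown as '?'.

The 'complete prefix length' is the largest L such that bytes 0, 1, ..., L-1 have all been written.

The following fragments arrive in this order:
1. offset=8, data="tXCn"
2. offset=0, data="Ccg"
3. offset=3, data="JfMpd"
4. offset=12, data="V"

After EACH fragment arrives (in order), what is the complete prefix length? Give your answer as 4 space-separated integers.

Fragment 1: offset=8 data="tXCn" -> buffer=????????tXCn? -> prefix_len=0
Fragment 2: offset=0 data="Ccg" -> buffer=Ccg?????tXCn? -> prefix_len=3
Fragment 3: offset=3 data="JfMpd" -> buffer=CcgJfMpdtXCn? -> prefix_len=12
Fragment 4: offset=12 data="V" -> buffer=CcgJfMpdtXCnV -> prefix_len=13

Answer: 0 3 12 13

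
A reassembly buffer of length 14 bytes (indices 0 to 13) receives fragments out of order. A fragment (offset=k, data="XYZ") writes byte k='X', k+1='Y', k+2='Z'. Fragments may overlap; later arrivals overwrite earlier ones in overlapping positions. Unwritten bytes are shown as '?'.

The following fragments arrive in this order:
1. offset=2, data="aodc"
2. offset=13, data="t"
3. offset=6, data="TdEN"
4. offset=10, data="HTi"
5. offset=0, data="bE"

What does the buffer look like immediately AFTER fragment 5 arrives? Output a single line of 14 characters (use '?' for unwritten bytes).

Answer: bEaodcTdENHTit

Derivation:
Fragment 1: offset=2 data="aodc" -> buffer=??aodc????????
Fragment 2: offset=13 data="t" -> buffer=??aodc???????t
Fragment 3: offset=6 data="TdEN" -> buffer=??aodcTdEN???t
Fragment 4: offset=10 data="HTi" -> buffer=??aodcTdENHTit
Fragment 5: offset=0 data="bE" -> buffer=bEaodcTdENHTit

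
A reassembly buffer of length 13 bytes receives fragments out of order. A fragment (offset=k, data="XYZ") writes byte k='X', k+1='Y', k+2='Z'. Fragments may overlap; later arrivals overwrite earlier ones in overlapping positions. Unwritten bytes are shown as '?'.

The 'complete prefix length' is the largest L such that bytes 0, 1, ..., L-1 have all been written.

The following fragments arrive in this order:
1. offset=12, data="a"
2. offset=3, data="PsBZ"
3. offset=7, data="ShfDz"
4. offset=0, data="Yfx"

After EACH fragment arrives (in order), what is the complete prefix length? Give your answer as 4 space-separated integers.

Fragment 1: offset=12 data="a" -> buffer=????????????a -> prefix_len=0
Fragment 2: offset=3 data="PsBZ" -> buffer=???PsBZ?????a -> prefix_len=0
Fragment 3: offset=7 data="ShfDz" -> buffer=???PsBZShfDza -> prefix_len=0
Fragment 4: offset=0 data="Yfx" -> buffer=YfxPsBZShfDza -> prefix_len=13

Answer: 0 0 0 13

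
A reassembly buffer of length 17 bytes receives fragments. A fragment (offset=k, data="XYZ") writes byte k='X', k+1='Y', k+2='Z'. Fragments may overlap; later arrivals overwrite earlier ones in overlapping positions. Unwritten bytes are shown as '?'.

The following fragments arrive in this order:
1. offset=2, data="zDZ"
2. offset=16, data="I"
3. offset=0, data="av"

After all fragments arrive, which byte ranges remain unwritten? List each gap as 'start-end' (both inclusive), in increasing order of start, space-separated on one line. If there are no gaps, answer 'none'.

Answer: 5-15

Derivation:
Fragment 1: offset=2 len=3
Fragment 2: offset=16 len=1
Fragment 3: offset=0 len=2
Gaps: 5-15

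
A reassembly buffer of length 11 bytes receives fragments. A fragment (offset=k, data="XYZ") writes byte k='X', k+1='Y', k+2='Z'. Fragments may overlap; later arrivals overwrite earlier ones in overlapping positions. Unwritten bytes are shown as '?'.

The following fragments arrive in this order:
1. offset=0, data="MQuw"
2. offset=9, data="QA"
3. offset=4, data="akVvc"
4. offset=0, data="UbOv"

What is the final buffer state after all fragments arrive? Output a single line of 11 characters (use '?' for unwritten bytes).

Answer: UbOvakVvcQA

Derivation:
Fragment 1: offset=0 data="MQuw" -> buffer=MQuw???????
Fragment 2: offset=9 data="QA" -> buffer=MQuw?????QA
Fragment 3: offset=4 data="akVvc" -> buffer=MQuwakVvcQA
Fragment 4: offset=0 data="UbOv" -> buffer=UbOvakVvcQA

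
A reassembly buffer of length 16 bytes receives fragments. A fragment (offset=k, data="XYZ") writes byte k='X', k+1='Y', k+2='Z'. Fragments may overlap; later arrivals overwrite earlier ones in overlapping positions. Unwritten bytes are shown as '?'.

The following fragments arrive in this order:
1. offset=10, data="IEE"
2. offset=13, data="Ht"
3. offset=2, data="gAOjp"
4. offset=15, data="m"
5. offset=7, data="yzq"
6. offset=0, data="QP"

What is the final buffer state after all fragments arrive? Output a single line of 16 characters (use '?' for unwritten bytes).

Fragment 1: offset=10 data="IEE" -> buffer=??????????IEE???
Fragment 2: offset=13 data="Ht" -> buffer=??????????IEEHt?
Fragment 3: offset=2 data="gAOjp" -> buffer=??gAOjp???IEEHt?
Fragment 4: offset=15 data="m" -> buffer=??gAOjp???IEEHtm
Fragment 5: offset=7 data="yzq" -> buffer=??gAOjpyzqIEEHtm
Fragment 6: offset=0 data="QP" -> buffer=QPgAOjpyzqIEEHtm

Answer: QPgAOjpyzqIEEHtm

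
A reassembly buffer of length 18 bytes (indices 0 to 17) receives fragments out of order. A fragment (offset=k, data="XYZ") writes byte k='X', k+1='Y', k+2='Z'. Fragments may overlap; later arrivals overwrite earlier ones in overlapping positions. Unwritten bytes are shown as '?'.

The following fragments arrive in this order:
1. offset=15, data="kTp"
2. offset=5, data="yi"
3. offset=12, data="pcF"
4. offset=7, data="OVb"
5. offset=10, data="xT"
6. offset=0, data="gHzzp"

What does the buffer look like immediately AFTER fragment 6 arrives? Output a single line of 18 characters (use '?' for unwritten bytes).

Answer: gHzzpyiOVbxTpcFkTp

Derivation:
Fragment 1: offset=15 data="kTp" -> buffer=???????????????kTp
Fragment 2: offset=5 data="yi" -> buffer=?????yi????????kTp
Fragment 3: offset=12 data="pcF" -> buffer=?????yi?????pcFkTp
Fragment 4: offset=7 data="OVb" -> buffer=?????yiOVb??pcFkTp
Fragment 5: offset=10 data="xT" -> buffer=?????yiOVbxTpcFkTp
Fragment 6: offset=0 data="gHzzp" -> buffer=gHzzpyiOVbxTpcFkTp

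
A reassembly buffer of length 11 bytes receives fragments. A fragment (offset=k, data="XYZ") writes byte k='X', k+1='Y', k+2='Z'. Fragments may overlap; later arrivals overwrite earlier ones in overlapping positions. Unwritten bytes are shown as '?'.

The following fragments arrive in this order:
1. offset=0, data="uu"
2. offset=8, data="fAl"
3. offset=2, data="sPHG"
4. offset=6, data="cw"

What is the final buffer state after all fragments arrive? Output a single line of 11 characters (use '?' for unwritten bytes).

Answer: uusPHGcwfAl

Derivation:
Fragment 1: offset=0 data="uu" -> buffer=uu?????????
Fragment 2: offset=8 data="fAl" -> buffer=uu??????fAl
Fragment 3: offset=2 data="sPHG" -> buffer=uusPHG??fAl
Fragment 4: offset=6 data="cw" -> buffer=uusPHGcwfAl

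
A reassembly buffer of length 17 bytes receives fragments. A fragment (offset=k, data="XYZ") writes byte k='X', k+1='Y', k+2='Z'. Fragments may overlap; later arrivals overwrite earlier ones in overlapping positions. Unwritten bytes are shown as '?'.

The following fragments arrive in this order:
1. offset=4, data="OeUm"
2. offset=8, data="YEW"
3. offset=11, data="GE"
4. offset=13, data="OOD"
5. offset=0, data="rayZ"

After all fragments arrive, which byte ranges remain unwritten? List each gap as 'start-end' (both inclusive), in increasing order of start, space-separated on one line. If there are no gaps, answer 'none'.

Answer: 16-16

Derivation:
Fragment 1: offset=4 len=4
Fragment 2: offset=8 len=3
Fragment 3: offset=11 len=2
Fragment 4: offset=13 len=3
Fragment 5: offset=0 len=4
Gaps: 16-16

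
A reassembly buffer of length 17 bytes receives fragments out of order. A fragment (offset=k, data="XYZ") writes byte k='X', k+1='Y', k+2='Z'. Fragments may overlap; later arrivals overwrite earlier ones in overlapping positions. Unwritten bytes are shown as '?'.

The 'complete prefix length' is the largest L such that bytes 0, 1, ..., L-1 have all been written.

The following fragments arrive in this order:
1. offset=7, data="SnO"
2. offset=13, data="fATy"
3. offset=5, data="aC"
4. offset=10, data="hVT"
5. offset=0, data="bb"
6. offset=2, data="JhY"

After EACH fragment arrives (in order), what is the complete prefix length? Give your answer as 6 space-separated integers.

Answer: 0 0 0 0 2 17

Derivation:
Fragment 1: offset=7 data="SnO" -> buffer=???????SnO??????? -> prefix_len=0
Fragment 2: offset=13 data="fATy" -> buffer=???????SnO???fATy -> prefix_len=0
Fragment 3: offset=5 data="aC" -> buffer=?????aCSnO???fATy -> prefix_len=0
Fragment 4: offset=10 data="hVT" -> buffer=?????aCSnOhVTfATy -> prefix_len=0
Fragment 5: offset=0 data="bb" -> buffer=bb???aCSnOhVTfATy -> prefix_len=2
Fragment 6: offset=2 data="JhY" -> buffer=bbJhYaCSnOhVTfATy -> prefix_len=17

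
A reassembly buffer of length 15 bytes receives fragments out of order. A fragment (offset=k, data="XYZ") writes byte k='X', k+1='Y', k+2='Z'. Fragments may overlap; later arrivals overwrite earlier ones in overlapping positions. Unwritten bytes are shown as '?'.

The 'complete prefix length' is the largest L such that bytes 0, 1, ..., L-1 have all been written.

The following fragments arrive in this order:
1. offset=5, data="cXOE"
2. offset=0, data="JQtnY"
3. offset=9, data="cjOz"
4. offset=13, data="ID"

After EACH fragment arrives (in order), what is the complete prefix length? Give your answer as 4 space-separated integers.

Answer: 0 9 13 15

Derivation:
Fragment 1: offset=5 data="cXOE" -> buffer=?????cXOE?????? -> prefix_len=0
Fragment 2: offset=0 data="JQtnY" -> buffer=JQtnYcXOE?????? -> prefix_len=9
Fragment 3: offset=9 data="cjOz" -> buffer=JQtnYcXOEcjOz?? -> prefix_len=13
Fragment 4: offset=13 data="ID" -> buffer=JQtnYcXOEcjOzID -> prefix_len=15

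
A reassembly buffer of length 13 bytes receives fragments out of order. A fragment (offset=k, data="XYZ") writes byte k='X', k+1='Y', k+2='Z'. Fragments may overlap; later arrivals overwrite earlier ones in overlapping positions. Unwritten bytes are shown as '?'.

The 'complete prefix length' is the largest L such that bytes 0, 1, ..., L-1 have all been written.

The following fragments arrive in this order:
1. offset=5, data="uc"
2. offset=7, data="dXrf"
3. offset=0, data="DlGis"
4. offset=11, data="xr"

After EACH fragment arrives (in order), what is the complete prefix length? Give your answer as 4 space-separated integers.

Fragment 1: offset=5 data="uc" -> buffer=?????uc?????? -> prefix_len=0
Fragment 2: offset=7 data="dXrf" -> buffer=?????ucdXrf?? -> prefix_len=0
Fragment 3: offset=0 data="DlGis" -> buffer=DlGisucdXrf?? -> prefix_len=11
Fragment 4: offset=11 data="xr" -> buffer=DlGisucdXrfxr -> prefix_len=13

Answer: 0 0 11 13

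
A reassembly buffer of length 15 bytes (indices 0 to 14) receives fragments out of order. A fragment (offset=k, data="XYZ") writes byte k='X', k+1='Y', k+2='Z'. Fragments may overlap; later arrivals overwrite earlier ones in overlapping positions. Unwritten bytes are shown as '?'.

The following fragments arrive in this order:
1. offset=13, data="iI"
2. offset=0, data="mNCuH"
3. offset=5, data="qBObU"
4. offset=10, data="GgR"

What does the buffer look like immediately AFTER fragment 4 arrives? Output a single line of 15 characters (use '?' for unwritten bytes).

Fragment 1: offset=13 data="iI" -> buffer=?????????????iI
Fragment 2: offset=0 data="mNCuH" -> buffer=mNCuH????????iI
Fragment 3: offset=5 data="qBObU" -> buffer=mNCuHqBObU???iI
Fragment 4: offset=10 data="GgR" -> buffer=mNCuHqBObUGgRiI

Answer: mNCuHqBObUGgRiI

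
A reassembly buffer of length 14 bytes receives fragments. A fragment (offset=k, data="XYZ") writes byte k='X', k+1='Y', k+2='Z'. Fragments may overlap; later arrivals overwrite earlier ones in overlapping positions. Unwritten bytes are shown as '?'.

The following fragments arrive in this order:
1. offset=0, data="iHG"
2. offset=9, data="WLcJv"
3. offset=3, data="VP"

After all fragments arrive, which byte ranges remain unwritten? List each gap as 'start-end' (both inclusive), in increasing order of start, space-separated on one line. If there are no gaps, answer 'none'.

Answer: 5-8

Derivation:
Fragment 1: offset=0 len=3
Fragment 2: offset=9 len=5
Fragment 3: offset=3 len=2
Gaps: 5-8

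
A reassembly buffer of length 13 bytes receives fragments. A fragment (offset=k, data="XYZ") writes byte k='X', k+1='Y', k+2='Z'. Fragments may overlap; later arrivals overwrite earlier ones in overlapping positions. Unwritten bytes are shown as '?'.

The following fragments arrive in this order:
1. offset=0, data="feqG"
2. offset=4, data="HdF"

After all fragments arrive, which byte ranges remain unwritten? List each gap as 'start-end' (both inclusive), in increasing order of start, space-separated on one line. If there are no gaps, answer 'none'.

Answer: 7-12

Derivation:
Fragment 1: offset=0 len=4
Fragment 2: offset=4 len=3
Gaps: 7-12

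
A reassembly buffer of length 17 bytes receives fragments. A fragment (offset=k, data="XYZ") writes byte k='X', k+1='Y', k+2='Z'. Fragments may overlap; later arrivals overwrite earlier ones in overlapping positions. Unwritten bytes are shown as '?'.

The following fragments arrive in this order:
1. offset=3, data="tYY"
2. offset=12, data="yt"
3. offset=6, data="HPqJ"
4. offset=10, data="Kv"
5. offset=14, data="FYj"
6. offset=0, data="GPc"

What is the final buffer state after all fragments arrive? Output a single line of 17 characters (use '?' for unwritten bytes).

Fragment 1: offset=3 data="tYY" -> buffer=???tYY???????????
Fragment 2: offset=12 data="yt" -> buffer=???tYY??????yt???
Fragment 3: offset=6 data="HPqJ" -> buffer=???tYYHPqJ??yt???
Fragment 4: offset=10 data="Kv" -> buffer=???tYYHPqJKvyt???
Fragment 5: offset=14 data="FYj" -> buffer=???tYYHPqJKvytFYj
Fragment 6: offset=0 data="GPc" -> buffer=GPctYYHPqJKvytFYj

Answer: GPctYYHPqJKvytFYj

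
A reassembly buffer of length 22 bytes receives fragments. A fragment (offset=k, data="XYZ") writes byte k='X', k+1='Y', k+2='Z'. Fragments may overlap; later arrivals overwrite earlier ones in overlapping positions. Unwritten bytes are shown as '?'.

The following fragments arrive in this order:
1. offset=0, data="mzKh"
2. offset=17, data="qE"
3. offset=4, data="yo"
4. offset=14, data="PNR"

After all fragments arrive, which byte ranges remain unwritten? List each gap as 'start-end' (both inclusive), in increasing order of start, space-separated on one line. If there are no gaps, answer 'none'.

Answer: 6-13 19-21

Derivation:
Fragment 1: offset=0 len=4
Fragment 2: offset=17 len=2
Fragment 3: offset=4 len=2
Fragment 4: offset=14 len=3
Gaps: 6-13 19-21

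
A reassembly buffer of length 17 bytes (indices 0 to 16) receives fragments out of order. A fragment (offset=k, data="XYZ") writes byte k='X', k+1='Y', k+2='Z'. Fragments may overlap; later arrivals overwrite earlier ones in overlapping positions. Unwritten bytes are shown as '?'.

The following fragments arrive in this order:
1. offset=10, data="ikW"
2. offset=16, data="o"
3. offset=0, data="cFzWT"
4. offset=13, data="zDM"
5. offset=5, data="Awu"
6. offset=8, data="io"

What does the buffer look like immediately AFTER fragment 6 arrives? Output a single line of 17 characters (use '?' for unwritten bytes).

Answer: cFzWTAwuioikWzDMo

Derivation:
Fragment 1: offset=10 data="ikW" -> buffer=??????????ikW????
Fragment 2: offset=16 data="o" -> buffer=??????????ikW???o
Fragment 3: offset=0 data="cFzWT" -> buffer=cFzWT?????ikW???o
Fragment 4: offset=13 data="zDM" -> buffer=cFzWT?????ikWzDMo
Fragment 5: offset=5 data="Awu" -> buffer=cFzWTAwu??ikWzDMo
Fragment 6: offset=8 data="io" -> buffer=cFzWTAwuioikWzDMo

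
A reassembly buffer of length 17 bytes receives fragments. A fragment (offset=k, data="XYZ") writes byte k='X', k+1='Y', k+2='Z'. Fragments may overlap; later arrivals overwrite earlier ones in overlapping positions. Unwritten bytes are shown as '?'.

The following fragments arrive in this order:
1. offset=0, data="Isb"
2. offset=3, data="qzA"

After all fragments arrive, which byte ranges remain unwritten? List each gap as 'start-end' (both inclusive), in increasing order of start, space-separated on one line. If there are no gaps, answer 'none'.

Answer: 6-16

Derivation:
Fragment 1: offset=0 len=3
Fragment 2: offset=3 len=3
Gaps: 6-16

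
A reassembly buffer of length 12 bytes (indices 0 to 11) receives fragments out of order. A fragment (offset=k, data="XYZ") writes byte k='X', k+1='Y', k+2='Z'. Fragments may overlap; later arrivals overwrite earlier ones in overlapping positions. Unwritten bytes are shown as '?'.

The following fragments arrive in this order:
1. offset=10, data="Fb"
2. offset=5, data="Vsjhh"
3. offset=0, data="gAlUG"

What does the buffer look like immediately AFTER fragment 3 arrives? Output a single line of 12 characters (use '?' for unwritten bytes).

Fragment 1: offset=10 data="Fb" -> buffer=??????????Fb
Fragment 2: offset=5 data="Vsjhh" -> buffer=?????VsjhhFb
Fragment 3: offset=0 data="gAlUG" -> buffer=gAlUGVsjhhFb

Answer: gAlUGVsjhhFb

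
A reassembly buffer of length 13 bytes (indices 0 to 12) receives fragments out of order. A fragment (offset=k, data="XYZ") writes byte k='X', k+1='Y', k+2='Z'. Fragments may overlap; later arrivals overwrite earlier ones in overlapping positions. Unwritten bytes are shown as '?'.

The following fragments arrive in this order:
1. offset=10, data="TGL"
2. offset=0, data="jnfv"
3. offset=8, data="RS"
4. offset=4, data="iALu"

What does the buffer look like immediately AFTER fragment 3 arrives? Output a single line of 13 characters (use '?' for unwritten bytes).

Answer: jnfv????RSTGL

Derivation:
Fragment 1: offset=10 data="TGL" -> buffer=??????????TGL
Fragment 2: offset=0 data="jnfv" -> buffer=jnfv??????TGL
Fragment 3: offset=8 data="RS" -> buffer=jnfv????RSTGL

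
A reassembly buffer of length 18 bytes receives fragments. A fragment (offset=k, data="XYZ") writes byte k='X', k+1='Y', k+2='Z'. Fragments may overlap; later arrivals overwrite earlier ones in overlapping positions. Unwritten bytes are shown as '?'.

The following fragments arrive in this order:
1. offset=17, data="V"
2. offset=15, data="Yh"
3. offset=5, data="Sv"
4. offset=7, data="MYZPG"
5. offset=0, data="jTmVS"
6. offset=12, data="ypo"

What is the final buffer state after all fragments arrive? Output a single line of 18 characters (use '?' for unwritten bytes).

Answer: jTmVSSvMYZPGypoYhV

Derivation:
Fragment 1: offset=17 data="V" -> buffer=?????????????????V
Fragment 2: offset=15 data="Yh" -> buffer=???????????????YhV
Fragment 3: offset=5 data="Sv" -> buffer=?????Sv????????YhV
Fragment 4: offset=7 data="MYZPG" -> buffer=?????SvMYZPG???YhV
Fragment 5: offset=0 data="jTmVS" -> buffer=jTmVSSvMYZPG???YhV
Fragment 6: offset=12 data="ypo" -> buffer=jTmVSSvMYZPGypoYhV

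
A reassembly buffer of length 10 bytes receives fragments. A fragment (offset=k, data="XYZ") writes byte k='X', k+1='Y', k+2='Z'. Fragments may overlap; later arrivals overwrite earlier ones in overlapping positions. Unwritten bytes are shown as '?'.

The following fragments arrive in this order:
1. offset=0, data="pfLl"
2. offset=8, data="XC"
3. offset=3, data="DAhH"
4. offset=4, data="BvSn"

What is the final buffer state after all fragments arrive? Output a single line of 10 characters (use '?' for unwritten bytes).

Answer: pfLDBvSnXC

Derivation:
Fragment 1: offset=0 data="pfLl" -> buffer=pfLl??????
Fragment 2: offset=8 data="XC" -> buffer=pfLl????XC
Fragment 3: offset=3 data="DAhH" -> buffer=pfLDAhH?XC
Fragment 4: offset=4 data="BvSn" -> buffer=pfLDBvSnXC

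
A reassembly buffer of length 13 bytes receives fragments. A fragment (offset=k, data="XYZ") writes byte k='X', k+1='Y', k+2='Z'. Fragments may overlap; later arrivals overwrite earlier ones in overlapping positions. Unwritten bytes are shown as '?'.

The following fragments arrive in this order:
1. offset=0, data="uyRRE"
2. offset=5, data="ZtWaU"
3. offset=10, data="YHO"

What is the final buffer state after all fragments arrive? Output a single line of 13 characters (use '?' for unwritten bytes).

Fragment 1: offset=0 data="uyRRE" -> buffer=uyRRE????????
Fragment 2: offset=5 data="ZtWaU" -> buffer=uyRREZtWaU???
Fragment 3: offset=10 data="YHO" -> buffer=uyRREZtWaUYHO

Answer: uyRREZtWaUYHO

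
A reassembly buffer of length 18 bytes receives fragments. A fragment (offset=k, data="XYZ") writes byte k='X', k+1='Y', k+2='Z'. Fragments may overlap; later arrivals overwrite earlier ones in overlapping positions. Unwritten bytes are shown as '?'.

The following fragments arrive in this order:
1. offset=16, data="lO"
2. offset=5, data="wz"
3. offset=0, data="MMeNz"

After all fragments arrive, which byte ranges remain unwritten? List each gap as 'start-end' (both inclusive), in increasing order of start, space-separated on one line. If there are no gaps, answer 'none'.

Answer: 7-15

Derivation:
Fragment 1: offset=16 len=2
Fragment 2: offset=5 len=2
Fragment 3: offset=0 len=5
Gaps: 7-15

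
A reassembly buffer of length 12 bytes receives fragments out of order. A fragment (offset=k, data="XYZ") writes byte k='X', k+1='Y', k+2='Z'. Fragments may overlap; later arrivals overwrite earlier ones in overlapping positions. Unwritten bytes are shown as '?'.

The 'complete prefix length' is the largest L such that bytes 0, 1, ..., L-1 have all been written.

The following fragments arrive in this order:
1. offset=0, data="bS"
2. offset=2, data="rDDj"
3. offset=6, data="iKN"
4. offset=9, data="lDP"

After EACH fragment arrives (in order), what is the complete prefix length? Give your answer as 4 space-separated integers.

Fragment 1: offset=0 data="bS" -> buffer=bS?????????? -> prefix_len=2
Fragment 2: offset=2 data="rDDj" -> buffer=bSrDDj?????? -> prefix_len=6
Fragment 3: offset=6 data="iKN" -> buffer=bSrDDjiKN??? -> prefix_len=9
Fragment 4: offset=9 data="lDP" -> buffer=bSrDDjiKNlDP -> prefix_len=12

Answer: 2 6 9 12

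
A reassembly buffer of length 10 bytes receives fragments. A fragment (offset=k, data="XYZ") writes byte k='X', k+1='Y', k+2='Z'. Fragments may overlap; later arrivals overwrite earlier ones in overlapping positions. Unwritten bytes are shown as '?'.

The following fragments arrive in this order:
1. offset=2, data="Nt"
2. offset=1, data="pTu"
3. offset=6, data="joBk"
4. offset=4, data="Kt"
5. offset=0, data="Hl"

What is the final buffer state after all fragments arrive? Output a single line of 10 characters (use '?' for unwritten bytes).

Fragment 1: offset=2 data="Nt" -> buffer=??Nt??????
Fragment 2: offset=1 data="pTu" -> buffer=?pTu??????
Fragment 3: offset=6 data="joBk" -> buffer=?pTu??joBk
Fragment 4: offset=4 data="Kt" -> buffer=?pTuKtjoBk
Fragment 5: offset=0 data="Hl" -> buffer=HlTuKtjoBk

Answer: HlTuKtjoBk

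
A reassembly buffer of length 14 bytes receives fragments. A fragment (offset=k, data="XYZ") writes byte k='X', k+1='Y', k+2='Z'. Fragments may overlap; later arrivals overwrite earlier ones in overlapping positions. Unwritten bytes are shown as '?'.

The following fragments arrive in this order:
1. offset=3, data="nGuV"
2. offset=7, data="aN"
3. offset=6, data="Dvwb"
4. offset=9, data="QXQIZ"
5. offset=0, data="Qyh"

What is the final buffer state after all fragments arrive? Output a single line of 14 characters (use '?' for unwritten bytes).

Answer: QyhnGuDvwQXQIZ

Derivation:
Fragment 1: offset=3 data="nGuV" -> buffer=???nGuV???????
Fragment 2: offset=7 data="aN" -> buffer=???nGuVaN?????
Fragment 3: offset=6 data="Dvwb" -> buffer=???nGuDvwb????
Fragment 4: offset=9 data="QXQIZ" -> buffer=???nGuDvwQXQIZ
Fragment 5: offset=0 data="Qyh" -> buffer=QyhnGuDvwQXQIZ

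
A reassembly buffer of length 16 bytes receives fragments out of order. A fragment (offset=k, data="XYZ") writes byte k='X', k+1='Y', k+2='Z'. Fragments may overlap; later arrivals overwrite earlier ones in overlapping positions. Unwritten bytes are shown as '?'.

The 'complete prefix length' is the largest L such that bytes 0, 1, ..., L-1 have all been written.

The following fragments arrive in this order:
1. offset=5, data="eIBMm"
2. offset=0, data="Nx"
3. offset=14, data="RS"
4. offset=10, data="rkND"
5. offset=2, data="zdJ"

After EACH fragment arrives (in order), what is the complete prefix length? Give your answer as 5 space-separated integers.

Answer: 0 2 2 2 16

Derivation:
Fragment 1: offset=5 data="eIBMm" -> buffer=?????eIBMm?????? -> prefix_len=0
Fragment 2: offset=0 data="Nx" -> buffer=Nx???eIBMm?????? -> prefix_len=2
Fragment 3: offset=14 data="RS" -> buffer=Nx???eIBMm????RS -> prefix_len=2
Fragment 4: offset=10 data="rkND" -> buffer=Nx???eIBMmrkNDRS -> prefix_len=2
Fragment 5: offset=2 data="zdJ" -> buffer=NxzdJeIBMmrkNDRS -> prefix_len=16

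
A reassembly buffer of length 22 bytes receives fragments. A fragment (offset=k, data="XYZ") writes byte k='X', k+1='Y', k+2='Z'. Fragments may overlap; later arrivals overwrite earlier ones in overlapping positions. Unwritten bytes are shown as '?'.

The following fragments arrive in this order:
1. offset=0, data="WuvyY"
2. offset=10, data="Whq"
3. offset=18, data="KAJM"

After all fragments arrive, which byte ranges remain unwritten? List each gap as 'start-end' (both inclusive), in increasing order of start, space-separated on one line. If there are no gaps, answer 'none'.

Answer: 5-9 13-17

Derivation:
Fragment 1: offset=0 len=5
Fragment 2: offset=10 len=3
Fragment 3: offset=18 len=4
Gaps: 5-9 13-17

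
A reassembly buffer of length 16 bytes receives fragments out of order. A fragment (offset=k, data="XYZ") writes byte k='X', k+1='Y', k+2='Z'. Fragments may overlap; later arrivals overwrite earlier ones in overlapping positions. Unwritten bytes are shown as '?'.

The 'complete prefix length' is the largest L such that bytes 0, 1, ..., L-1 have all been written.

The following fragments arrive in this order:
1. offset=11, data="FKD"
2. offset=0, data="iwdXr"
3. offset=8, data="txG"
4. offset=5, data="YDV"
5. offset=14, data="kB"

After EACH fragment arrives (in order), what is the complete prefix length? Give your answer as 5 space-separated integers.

Fragment 1: offset=11 data="FKD" -> buffer=???????????FKD?? -> prefix_len=0
Fragment 2: offset=0 data="iwdXr" -> buffer=iwdXr??????FKD?? -> prefix_len=5
Fragment 3: offset=8 data="txG" -> buffer=iwdXr???txGFKD?? -> prefix_len=5
Fragment 4: offset=5 data="YDV" -> buffer=iwdXrYDVtxGFKD?? -> prefix_len=14
Fragment 5: offset=14 data="kB" -> buffer=iwdXrYDVtxGFKDkB -> prefix_len=16

Answer: 0 5 5 14 16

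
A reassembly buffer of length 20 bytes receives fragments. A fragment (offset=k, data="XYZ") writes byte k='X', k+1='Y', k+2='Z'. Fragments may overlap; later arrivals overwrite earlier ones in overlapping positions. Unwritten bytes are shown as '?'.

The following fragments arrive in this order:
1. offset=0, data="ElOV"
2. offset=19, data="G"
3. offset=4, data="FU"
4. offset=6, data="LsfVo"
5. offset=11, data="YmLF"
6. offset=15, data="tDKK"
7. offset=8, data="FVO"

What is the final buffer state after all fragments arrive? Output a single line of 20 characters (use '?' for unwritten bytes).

Fragment 1: offset=0 data="ElOV" -> buffer=ElOV????????????????
Fragment 2: offset=19 data="G" -> buffer=ElOV???????????????G
Fragment 3: offset=4 data="FU" -> buffer=ElOVFU?????????????G
Fragment 4: offset=6 data="LsfVo" -> buffer=ElOVFULsfVo????????G
Fragment 5: offset=11 data="YmLF" -> buffer=ElOVFULsfVoYmLF????G
Fragment 6: offset=15 data="tDKK" -> buffer=ElOVFULsfVoYmLFtDKKG
Fragment 7: offset=8 data="FVO" -> buffer=ElOVFULsFVOYmLFtDKKG

Answer: ElOVFULsFVOYmLFtDKKG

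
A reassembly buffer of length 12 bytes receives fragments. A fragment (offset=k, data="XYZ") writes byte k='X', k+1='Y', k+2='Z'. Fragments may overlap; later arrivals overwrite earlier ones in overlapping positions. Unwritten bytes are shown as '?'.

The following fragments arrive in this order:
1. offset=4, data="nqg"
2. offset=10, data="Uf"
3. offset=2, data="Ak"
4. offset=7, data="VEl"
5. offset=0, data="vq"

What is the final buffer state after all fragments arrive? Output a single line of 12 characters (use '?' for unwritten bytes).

Answer: vqAknqgVElUf

Derivation:
Fragment 1: offset=4 data="nqg" -> buffer=????nqg?????
Fragment 2: offset=10 data="Uf" -> buffer=????nqg???Uf
Fragment 3: offset=2 data="Ak" -> buffer=??Aknqg???Uf
Fragment 4: offset=7 data="VEl" -> buffer=??AknqgVElUf
Fragment 5: offset=0 data="vq" -> buffer=vqAknqgVElUf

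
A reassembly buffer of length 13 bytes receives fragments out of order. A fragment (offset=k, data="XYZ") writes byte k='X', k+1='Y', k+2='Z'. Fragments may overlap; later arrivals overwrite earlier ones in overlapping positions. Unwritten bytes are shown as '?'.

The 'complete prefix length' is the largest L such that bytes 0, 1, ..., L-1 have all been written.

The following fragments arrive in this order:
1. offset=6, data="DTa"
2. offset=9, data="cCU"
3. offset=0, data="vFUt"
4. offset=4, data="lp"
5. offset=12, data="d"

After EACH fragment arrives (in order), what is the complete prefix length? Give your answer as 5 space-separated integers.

Answer: 0 0 4 12 13

Derivation:
Fragment 1: offset=6 data="DTa" -> buffer=??????DTa???? -> prefix_len=0
Fragment 2: offset=9 data="cCU" -> buffer=??????DTacCU? -> prefix_len=0
Fragment 3: offset=0 data="vFUt" -> buffer=vFUt??DTacCU? -> prefix_len=4
Fragment 4: offset=4 data="lp" -> buffer=vFUtlpDTacCU? -> prefix_len=12
Fragment 5: offset=12 data="d" -> buffer=vFUtlpDTacCUd -> prefix_len=13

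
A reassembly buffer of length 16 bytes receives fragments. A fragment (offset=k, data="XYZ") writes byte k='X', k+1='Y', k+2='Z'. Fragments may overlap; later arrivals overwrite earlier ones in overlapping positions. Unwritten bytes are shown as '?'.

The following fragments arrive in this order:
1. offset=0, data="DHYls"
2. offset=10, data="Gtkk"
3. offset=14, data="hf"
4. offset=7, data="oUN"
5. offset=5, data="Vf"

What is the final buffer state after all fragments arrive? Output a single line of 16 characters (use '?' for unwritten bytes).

Fragment 1: offset=0 data="DHYls" -> buffer=DHYls???????????
Fragment 2: offset=10 data="Gtkk" -> buffer=DHYls?????Gtkk??
Fragment 3: offset=14 data="hf" -> buffer=DHYls?????Gtkkhf
Fragment 4: offset=7 data="oUN" -> buffer=DHYls??oUNGtkkhf
Fragment 5: offset=5 data="Vf" -> buffer=DHYlsVfoUNGtkkhf

Answer: DHYlsVfoUNGtkkhf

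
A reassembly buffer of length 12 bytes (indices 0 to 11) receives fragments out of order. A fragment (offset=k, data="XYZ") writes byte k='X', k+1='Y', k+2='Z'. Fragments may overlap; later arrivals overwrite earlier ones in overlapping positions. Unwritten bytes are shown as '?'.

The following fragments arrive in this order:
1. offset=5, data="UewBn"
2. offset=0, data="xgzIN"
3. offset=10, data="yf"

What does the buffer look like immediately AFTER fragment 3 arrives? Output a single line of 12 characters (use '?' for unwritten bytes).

Answer: xgzINUewBnyf

Derivation:
Fragment 1: offset=5 data="UewBn" -> buffer=?????UewBn??
Fragment 2: offset=0 data="xgzIN" -> buffer=xgzINUewBn??
Fragment 3: offset=10 data="yf" -> buffer=xgzINUewBnyf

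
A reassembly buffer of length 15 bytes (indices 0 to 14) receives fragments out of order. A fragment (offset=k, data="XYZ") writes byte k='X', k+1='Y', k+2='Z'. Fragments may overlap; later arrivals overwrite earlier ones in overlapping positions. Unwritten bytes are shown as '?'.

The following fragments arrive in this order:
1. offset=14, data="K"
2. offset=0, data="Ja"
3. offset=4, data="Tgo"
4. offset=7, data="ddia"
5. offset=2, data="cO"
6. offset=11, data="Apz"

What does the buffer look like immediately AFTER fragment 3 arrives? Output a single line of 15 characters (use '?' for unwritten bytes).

Fragment 1: offset=14 data="K" -> buffer=??????????????K
Fragment 2: offset=0 data="Ja" -> buffer=Ja????????????K
Fragment 3: offset=4 data="Tgo" -> buffer=Ja??Tgo???????K

Answer: Ja??Tgo???????K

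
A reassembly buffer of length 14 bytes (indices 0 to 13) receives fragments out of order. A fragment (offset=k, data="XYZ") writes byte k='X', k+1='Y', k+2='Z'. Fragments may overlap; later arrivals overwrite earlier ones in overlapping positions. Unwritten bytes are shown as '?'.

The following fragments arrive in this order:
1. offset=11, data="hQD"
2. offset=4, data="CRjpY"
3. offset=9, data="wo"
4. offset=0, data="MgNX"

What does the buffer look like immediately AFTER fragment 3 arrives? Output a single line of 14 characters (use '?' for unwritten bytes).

Answer: ????CRjpYwohQD

Derivation:
Fragment 1: offset=11 data="hQD" -> buffer=???????????hQD
Fragment 2: offset=4 data="CRjpY" -> buffer=????CRjpY??hQD
Fragment 3: offset=9 data="wo" -> buffer=????CRjpYwohQD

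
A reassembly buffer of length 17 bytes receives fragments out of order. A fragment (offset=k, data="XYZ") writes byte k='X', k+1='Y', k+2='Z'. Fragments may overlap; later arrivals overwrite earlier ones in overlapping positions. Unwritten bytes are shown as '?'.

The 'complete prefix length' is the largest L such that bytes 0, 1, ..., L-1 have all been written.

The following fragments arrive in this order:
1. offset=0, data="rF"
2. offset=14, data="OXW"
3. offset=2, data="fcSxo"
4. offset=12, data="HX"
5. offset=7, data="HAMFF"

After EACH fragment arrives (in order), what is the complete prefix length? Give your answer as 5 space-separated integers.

Answer: 2 2 7 7 17

Derivation:
Fragment 1: offset=0 data="rF" -> buffer=rF??????????????? -> prefix_len=2
Fragment 2: offset=14 data="OXW" -> buffer=rF????????????OXW -> prefix_len=2
Fragment 3: offset=2 data="fcSxo" -> buffer=rFfcSxo???????OXW -> prefix_len=7
Fragment 4: offset=12 data="HX" -> buffer=rFfcSxo?????HXOXW -> prefix_len=7
Fragment 5: offset=7 data="HAMFF" -> buffer=rFfcSxoHAMFFHXOXW -> prefix_len=17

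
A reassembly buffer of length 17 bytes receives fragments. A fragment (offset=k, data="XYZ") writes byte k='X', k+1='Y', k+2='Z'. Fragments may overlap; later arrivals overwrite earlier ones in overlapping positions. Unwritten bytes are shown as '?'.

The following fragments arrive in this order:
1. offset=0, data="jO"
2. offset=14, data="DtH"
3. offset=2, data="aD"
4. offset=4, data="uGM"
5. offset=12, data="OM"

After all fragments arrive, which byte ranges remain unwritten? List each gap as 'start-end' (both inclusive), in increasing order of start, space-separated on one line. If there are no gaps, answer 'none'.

Answer: 7-11

Derivation:
Fragment 1: offset=0 len=2
Fragment 2: offset=14 len=3
Fragment 3: offset=2 len=2
Fragment 4: offset=4 len=3
Fragment 5: offset=12 len=2
Gaps: 7-11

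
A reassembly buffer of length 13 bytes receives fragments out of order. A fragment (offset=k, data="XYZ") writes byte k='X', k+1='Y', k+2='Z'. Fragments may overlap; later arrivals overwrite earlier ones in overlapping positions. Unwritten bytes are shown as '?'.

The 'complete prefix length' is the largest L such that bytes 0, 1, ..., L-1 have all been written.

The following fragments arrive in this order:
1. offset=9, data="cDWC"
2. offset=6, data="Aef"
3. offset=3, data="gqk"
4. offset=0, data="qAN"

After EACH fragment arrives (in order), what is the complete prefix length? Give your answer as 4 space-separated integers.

Fragment 1: offset=9 data="cDWC" -> buffer=?????????cDWC -> prefix_len=0
Fragment 2: offset=6 data="Aef" -> buffer=??????AefcDWC -> prefix_len=0
Fragment 3: offset=3 data="gqk" -> buffer=???gqkAefcDWC -> prefix_len=0
Fragment 4: offset=0 data="qAN" -> buffer=qANgqkAefcDWC -> prefix_len=13

Answer: 0 0 0 13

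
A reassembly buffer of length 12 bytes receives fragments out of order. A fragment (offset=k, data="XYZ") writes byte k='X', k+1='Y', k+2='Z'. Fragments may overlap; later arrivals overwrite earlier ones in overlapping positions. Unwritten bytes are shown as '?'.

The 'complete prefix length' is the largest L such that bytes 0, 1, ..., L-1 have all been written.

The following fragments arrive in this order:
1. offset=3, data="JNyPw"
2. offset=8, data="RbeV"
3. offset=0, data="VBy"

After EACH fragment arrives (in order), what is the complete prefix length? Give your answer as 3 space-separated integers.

Answer: 0 0 12

Derivation:
Fragment 1: offset=3 data="JNyPw" -> buffer=???JNyPw???? -> prefix_len=0
Fragment 2: offset=8 data="RbeV" -> buffer=???JNyPwRbeV -> prefix_len=0
Fragment 3: offset=0 data="VBy" -> buffer=VByJNyPwRbeV -> prefix_len=12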